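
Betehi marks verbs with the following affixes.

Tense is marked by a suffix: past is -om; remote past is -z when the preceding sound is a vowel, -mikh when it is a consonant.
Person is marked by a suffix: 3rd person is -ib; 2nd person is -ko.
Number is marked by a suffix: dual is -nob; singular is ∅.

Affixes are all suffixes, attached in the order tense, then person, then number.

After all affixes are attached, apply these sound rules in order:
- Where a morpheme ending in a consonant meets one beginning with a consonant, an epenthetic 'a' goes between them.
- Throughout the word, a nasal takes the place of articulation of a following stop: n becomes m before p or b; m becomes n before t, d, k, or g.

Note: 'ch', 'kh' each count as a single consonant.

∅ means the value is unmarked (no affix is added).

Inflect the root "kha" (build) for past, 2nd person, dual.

Attach tense past -om → khaom.
Attach person 2nd person -ko → khaomko.
Attach number dual -nob → khaomkonob.
Apply epenthesis: khaomkonob → khaomakonob.
Nasal assimilation: no change.

khaomakonob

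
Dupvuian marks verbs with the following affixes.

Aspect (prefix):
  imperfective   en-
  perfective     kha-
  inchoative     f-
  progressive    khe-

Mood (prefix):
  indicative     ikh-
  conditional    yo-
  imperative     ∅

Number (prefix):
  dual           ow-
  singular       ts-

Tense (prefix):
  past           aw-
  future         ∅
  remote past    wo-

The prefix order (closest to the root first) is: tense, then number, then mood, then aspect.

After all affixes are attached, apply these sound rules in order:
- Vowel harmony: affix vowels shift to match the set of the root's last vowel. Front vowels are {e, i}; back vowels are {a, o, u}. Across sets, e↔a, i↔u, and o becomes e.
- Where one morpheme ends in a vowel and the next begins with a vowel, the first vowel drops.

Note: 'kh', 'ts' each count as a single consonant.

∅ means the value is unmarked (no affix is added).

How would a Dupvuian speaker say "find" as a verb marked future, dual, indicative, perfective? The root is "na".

khukhowna

tense = future: zero marking, form stays na.
Attach number dual ow- → owna.
Attach mood indicative ikh- → ikhowna.
Attach aspect perfective kha- → khaikhowna.
Apply vowel harmony: khaikhowna → khaukhowna.
Apply vowel deletion: khaukhowna → khukhowna.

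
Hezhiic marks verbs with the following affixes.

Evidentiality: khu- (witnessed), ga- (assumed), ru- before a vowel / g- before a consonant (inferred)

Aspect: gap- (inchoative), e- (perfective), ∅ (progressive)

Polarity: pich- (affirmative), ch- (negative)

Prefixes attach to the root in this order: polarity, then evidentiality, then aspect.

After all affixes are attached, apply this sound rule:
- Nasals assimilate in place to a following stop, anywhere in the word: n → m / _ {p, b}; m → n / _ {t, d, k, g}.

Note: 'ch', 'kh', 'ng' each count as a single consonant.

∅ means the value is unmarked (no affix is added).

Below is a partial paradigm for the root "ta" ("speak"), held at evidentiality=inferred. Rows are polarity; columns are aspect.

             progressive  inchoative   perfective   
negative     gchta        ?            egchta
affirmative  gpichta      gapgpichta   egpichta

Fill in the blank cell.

gapgchta

Attach polarity negative ch- → chta.
Attach evidentiality inferred g- (before consonant 'ch') → gchta.
Attach aspect inchoative gap- → gapgchta.
Nasal assimilation: no change.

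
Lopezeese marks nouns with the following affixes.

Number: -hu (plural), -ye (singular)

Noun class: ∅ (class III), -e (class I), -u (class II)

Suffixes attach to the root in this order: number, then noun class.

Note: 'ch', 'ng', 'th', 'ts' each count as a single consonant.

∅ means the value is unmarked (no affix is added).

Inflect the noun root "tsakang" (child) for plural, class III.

Attach number plural -hu → tsakanghu.
noun class = class III: zero marking, form stays tsakanghu.

tsakanghu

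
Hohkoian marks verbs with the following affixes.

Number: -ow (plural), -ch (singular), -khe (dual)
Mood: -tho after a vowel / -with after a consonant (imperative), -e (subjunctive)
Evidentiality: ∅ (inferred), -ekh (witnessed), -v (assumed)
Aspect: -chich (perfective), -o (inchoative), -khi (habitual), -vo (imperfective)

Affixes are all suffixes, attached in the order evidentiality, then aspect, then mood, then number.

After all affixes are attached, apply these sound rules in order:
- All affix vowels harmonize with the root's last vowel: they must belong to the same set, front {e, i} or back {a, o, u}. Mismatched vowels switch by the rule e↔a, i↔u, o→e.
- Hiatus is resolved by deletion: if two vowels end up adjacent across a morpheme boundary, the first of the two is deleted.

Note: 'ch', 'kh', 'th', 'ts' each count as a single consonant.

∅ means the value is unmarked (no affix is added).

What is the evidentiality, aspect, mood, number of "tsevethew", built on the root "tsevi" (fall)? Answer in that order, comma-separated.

Segment: tsevi-o-tho-ow.
evidentiality: ∅ → inferred.
aspect: -o → inchoative.
mood: -tho/with → imperative.
number: -ow → plural.

inferred, inchoative, imperative, plural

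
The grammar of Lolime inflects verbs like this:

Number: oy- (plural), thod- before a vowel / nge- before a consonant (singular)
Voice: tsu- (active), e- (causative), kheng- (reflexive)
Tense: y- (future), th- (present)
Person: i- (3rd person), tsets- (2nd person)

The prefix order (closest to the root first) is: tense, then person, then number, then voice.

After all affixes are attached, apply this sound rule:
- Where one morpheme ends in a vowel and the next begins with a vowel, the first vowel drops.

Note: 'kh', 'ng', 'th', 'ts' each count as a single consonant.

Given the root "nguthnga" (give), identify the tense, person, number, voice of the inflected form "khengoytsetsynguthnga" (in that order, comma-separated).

future, 2nd person, plural, reflexive

Segment: kheng-oy-tsets-y-nguthnga.
tense: y- → future.
person: tsets- → 2nd person.
number: oy- → plural.
voice: kheng- → reflexive.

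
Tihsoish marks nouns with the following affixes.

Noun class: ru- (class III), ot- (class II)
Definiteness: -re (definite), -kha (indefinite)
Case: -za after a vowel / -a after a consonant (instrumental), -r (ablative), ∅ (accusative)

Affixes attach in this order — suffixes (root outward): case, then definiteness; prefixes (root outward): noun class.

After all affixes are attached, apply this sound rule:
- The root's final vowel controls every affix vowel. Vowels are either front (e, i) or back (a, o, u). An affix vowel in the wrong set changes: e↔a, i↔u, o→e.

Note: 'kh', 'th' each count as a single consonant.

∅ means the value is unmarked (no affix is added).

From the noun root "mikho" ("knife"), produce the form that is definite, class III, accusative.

rumikhora

case = accusative: zero marking, form stays mikho.
Attach definiteness definite -re → mikhore.
Attach noun class class III ru- → rumikhore.
Apply vowel harmony: rumikhore → rumikhora.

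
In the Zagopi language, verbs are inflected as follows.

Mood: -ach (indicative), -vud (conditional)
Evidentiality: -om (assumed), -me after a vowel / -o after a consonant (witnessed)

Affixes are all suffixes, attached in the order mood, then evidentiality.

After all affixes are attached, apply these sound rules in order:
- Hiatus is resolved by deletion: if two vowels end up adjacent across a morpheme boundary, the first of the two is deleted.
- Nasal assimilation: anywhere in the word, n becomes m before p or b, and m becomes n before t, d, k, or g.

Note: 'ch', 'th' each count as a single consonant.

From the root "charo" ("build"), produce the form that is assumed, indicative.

Attach mood indicative -ach → charoach.
Attach evidentiality assumed -om → charoachom.
Apply vowel deletion: charoachom → charachom.
Nasal assimilation: no change.

charachom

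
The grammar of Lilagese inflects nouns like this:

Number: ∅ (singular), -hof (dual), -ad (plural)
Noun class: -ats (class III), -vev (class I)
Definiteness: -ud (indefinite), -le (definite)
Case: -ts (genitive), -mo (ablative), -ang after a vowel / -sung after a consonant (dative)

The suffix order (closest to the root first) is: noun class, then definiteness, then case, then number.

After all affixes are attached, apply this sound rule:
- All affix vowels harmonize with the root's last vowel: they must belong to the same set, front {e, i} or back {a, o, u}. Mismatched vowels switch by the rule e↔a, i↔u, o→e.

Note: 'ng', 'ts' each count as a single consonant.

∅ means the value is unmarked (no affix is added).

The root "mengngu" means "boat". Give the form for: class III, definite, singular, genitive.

mengnguatslats

Attach noun class class III -ats → mengnguats.
Attach definiteness definite -le → mengnguatsle.
Attach case genitive -ts → mengnguatslets.
number = singular: zero marking, form stays mengnguatslets.
Apply vowel harmony: mengnguatslets → mengnguatslats.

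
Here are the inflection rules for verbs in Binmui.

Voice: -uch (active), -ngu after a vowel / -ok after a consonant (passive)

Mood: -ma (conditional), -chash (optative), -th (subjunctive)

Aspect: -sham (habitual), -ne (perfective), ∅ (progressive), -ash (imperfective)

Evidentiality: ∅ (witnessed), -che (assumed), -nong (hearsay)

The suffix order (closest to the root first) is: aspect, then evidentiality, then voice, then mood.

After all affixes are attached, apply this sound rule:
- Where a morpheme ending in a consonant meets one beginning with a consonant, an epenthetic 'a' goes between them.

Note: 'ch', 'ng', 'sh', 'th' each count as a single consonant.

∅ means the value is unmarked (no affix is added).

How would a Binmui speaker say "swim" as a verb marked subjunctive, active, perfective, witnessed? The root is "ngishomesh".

ngishomeshaneuchath

Attach aspect perfective -ne → ngishomeshne.
evidentiality = witnessed: zero marking, form stays ngishomeshne.
Attach voice active -uch → ngishomeshneuch.
Attach mood subjunctive -th → ngishomeshneuchth.
Apply epenthesis: ngishomeshneuchth → ngishomeshaneuchath.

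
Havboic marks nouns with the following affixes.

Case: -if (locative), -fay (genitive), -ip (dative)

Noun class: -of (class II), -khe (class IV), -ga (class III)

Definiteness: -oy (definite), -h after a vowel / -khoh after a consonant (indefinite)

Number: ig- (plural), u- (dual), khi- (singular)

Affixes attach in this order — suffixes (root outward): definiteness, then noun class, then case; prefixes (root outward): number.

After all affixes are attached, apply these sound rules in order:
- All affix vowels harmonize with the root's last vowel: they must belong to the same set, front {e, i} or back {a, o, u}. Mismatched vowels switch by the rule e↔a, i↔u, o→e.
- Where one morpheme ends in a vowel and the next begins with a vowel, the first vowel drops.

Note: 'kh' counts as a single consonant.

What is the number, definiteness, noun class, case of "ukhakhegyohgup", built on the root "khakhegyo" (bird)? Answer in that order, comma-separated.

dual, indefinite, class III, dative

Segment: u-khakhegyo-h-ga-ip.
number: u- → dual.
definiteness: -h/khoh → indefinite.
noun class: -ga → class III.
case: -ip → dative.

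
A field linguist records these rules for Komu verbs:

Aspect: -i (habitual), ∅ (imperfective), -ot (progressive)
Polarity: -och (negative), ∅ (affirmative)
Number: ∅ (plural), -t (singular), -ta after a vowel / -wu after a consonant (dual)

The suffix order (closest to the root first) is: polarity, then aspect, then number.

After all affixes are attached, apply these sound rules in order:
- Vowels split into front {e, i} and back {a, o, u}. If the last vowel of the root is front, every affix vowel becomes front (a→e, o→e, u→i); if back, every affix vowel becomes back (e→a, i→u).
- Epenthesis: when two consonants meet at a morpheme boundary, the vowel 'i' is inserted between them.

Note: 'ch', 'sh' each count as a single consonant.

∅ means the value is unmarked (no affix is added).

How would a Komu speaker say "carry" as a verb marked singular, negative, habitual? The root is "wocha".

wochaochut

Attach polarity negative -och → wochaoch.
Attach aspect habitual -i → wochaochi.
Attach number singular -t → wochaochit.
Apply vowel harmony: wochaochit → wochaochut.
Epenthesis: no change.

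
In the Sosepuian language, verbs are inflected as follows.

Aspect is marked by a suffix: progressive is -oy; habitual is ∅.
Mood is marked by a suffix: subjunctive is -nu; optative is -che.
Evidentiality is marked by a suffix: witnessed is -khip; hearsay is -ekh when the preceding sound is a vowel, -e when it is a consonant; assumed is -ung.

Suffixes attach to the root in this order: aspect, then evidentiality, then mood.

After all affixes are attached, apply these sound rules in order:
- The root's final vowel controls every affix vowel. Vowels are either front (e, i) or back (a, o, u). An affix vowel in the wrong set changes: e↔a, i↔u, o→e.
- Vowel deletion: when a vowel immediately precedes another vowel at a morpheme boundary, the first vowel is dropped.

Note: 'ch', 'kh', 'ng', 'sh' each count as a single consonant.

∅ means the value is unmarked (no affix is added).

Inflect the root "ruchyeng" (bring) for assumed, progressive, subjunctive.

Attach aspect progressive -oy → ruchyengoy.
Attach evidentiality assumed -ung → ruchyengoyung.
Attach mood subjunctive -nu → ruchyengoyungnu.
Apply vowel harmony: ruchyengoyungnu → ruchyengeyingni.
Vowel deletion: no change.

ruchyengeyingni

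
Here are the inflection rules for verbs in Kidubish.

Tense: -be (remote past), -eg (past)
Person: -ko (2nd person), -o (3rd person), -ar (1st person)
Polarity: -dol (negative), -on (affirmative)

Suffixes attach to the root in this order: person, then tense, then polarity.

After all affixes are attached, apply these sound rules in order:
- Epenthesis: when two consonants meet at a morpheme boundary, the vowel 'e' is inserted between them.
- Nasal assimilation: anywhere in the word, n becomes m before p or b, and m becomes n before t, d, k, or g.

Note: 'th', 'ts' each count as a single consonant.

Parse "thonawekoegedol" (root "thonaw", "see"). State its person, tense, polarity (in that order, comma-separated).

Segment: thonaw-ko-eg-dol.
person: -ko → 2nd person.
tense: -eg → past.
polarity: -dol → negative.

2nd person, past, negative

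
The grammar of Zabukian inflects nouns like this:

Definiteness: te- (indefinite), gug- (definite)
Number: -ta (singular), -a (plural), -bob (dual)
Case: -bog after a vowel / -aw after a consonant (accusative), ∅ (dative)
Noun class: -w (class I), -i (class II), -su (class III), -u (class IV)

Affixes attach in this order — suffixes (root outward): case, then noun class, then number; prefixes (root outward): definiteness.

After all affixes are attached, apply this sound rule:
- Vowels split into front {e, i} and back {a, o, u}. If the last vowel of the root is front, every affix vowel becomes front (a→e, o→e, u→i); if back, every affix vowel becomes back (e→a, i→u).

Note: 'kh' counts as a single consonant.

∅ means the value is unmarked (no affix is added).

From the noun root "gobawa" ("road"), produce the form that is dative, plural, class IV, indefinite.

tagobawaua

case = dative: zero marking, form stays gobawa.
Attach noun class class IV -u → gobawau.
Attach number plural -a → gobawaua.
Attach definiteness indefinite te- → tegobawaua.
Apply vowel harmony: tegobawaua → tagobawaua.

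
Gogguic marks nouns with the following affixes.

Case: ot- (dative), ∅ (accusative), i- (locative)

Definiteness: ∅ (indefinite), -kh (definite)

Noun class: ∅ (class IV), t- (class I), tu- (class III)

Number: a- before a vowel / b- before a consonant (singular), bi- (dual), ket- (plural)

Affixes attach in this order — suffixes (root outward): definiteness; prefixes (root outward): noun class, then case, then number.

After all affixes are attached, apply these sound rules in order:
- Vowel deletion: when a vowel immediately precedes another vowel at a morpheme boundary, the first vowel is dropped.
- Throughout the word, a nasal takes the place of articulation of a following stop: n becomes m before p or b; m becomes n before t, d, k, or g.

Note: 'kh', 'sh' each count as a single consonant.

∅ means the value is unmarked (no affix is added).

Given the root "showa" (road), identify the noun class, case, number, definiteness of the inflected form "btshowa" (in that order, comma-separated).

class I, accusative, singular, indefinite

Segment: b-t-showa.
noun class: t- → class I.
case: ∅ → accusative.
number: a/b- → singular.
definiteness: ∅ → indefinite.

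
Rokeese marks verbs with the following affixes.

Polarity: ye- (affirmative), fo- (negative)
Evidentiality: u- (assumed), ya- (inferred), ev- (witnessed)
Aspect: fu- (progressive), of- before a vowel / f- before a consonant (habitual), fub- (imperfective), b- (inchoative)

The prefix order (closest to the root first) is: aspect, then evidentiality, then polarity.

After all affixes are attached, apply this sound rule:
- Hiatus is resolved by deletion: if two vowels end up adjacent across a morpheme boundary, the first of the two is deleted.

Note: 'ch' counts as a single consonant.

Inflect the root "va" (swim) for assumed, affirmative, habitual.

yufva

Attach aspect habitual f- (before consonant 'v') → fva.
Attach evidentiality assumed u- → ufva.
Attach polarity affirmative ye- → yeufva.
Apply vowel deletion: yeufva → yufva.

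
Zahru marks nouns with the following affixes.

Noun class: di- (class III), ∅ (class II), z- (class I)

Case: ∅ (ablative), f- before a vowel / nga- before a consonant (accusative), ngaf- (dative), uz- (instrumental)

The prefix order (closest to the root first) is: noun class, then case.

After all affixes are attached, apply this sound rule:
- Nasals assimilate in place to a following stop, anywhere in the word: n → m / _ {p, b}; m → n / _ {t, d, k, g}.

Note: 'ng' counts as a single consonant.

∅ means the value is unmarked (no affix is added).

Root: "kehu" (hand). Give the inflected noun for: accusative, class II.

ngakehu

noun class = class II: zero marking, form stays kehu.
Attach case accusative nga- (before consonant 'k') → ngakehu.
Nasal assimilation: no change.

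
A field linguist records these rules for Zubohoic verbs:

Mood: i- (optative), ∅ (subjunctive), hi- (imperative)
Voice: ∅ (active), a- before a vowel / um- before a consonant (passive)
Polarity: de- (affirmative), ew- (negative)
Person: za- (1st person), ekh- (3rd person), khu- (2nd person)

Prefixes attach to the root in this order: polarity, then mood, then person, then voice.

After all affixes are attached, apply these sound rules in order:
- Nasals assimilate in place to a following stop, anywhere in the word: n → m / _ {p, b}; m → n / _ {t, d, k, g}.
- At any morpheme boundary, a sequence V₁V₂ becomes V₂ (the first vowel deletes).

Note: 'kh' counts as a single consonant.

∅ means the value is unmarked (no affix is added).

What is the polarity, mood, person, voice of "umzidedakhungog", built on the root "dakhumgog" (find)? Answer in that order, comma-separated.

affirmative, optative, 1st person, passive

Segment: um-za-i-de-dakhumgog.
polarity: de- → affirmative.
mood: i- → optative.
person: za- → 1st person.
voice: a/um- → passive.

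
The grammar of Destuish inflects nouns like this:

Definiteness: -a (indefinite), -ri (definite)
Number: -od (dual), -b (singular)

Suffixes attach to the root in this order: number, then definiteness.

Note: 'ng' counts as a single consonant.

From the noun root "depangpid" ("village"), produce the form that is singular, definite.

Attach number singular -b → depangpidb.
Attach definiteness definite -ri → depangpidbri.

depangpidbri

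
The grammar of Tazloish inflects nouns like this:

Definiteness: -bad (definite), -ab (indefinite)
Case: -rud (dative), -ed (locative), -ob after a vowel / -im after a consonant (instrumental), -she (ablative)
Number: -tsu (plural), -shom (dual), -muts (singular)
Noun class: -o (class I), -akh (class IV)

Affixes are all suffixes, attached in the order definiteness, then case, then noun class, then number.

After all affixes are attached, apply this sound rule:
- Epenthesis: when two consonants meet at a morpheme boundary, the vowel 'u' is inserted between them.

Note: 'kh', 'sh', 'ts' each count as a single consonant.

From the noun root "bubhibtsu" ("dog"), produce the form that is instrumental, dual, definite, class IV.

Attach definiteness definite -bad → bubhibtsubad.
Attach case instrumental -im (after consonant 'd') → bubhibtsubadim.
Attach noun class class IV -akh → bubhibtsubadimakh.
Attach number dual -shom → bubhibtsubadimakhshom.
Apply epenthesis: bubhibtsubadimakhshom → bubhibtsubadimakhushom.

bubhibtsubadimakhushom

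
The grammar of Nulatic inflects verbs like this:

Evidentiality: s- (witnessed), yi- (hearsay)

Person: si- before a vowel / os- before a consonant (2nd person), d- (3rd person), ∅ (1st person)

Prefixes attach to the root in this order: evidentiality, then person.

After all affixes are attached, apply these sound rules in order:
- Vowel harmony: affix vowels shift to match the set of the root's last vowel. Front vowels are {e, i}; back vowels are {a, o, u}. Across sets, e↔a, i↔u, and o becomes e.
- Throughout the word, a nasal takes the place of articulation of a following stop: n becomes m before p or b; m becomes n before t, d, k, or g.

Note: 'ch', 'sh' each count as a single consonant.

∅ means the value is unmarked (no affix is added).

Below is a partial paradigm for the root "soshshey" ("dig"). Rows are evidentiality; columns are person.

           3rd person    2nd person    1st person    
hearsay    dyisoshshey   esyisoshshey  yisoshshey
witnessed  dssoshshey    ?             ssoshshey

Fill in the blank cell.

esssoshshey

Attach evidentiality witnessed s- → ssoshshey.
Attach person 2nd person os- (before consonant 's') → osssoshshey.
Apply vowel harmony: osssoshshey → esssoshshey.
Nasal assimilation: no change.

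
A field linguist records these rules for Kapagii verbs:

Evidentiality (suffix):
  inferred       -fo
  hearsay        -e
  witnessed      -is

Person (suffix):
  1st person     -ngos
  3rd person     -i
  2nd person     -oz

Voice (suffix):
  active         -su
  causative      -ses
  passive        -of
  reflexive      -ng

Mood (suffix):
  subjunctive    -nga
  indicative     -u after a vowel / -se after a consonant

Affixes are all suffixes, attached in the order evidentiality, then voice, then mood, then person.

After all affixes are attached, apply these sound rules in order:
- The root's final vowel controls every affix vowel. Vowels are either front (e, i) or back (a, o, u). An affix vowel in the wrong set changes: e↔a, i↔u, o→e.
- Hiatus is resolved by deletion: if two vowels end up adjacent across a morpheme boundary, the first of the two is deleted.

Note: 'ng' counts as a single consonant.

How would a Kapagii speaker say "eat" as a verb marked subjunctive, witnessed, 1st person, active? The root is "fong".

fongussungangos

Attach evidentiality witnessed -is → fongis.
Attach voice active -su → fongissu.
Attach mood subjunctive -nga → fongissunga.
Attach person 1st person -ngos → fongissungangos.
Apply vowel harmony: fongissungangos → fongussungangos.
Vowel deletion: no change.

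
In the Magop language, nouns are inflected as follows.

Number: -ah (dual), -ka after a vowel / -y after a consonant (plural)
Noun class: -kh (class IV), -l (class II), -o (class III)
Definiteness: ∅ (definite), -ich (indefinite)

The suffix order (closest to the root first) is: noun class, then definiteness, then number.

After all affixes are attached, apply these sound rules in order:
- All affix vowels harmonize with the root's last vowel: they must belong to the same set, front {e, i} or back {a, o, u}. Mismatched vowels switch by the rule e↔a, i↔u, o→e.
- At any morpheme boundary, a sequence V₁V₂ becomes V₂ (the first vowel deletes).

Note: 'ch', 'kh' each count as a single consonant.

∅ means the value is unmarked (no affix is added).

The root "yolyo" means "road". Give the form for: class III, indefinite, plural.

Attach noun class class III -o → yolyoo.
Attach definiteness indefinite -ich → yolyooich.
Attach number plural -y (after consonant 'ch') → yolyooichy.
Apply vowel harmony: yolyooichy → yolyoouchy.
Apply vowel deletion: yolyoouchy → yolyuchy.

yolyuchy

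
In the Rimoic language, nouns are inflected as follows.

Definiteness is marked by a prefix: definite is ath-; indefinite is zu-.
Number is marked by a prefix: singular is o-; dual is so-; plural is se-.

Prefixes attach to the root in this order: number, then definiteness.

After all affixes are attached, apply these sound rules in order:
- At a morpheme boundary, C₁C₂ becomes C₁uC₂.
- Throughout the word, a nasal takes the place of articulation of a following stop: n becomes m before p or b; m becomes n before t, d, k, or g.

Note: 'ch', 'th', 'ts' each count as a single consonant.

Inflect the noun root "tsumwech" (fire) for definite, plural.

athusetsumwech

Attach number plural se- → setsumwech.
Attach definiteness definite ath- → athsetsumwech.
Apply epenthesis: athsetsumwech → athusetsumwech.
Nasal assimilation: no change.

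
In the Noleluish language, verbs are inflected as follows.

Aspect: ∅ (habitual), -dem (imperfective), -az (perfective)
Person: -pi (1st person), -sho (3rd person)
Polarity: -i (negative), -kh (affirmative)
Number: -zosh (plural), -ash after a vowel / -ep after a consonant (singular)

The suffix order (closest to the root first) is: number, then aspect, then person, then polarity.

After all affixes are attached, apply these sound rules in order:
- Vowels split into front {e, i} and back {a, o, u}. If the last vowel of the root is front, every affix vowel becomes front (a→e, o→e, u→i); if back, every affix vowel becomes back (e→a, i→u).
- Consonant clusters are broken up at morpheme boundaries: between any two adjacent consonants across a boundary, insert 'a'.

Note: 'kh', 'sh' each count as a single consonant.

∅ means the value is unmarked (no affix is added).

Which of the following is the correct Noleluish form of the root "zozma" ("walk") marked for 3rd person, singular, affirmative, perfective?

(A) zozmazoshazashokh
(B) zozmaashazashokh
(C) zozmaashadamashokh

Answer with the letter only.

Attach number singular -ash (after vowel 'a') → zozmaash.
Attach aspect perfective -az → zozmaashaz.
Attach person 3rd person -sho → zozmaashazsho.
Attach polarity affirmative -kh → zozmaashazshokh.
Vowel harmony: no change.
Apply epenthesis: zozmaashazshokh → zozmaashazashokh.
So the correct form is zozmaashazashokh, option (B).
(A) zozmazoshazashokh is wrong: it uses plural instead of singular for number.
(C) zozmaashadamashokh is wrong: it uses imperfective instead of perfective for aspect.

B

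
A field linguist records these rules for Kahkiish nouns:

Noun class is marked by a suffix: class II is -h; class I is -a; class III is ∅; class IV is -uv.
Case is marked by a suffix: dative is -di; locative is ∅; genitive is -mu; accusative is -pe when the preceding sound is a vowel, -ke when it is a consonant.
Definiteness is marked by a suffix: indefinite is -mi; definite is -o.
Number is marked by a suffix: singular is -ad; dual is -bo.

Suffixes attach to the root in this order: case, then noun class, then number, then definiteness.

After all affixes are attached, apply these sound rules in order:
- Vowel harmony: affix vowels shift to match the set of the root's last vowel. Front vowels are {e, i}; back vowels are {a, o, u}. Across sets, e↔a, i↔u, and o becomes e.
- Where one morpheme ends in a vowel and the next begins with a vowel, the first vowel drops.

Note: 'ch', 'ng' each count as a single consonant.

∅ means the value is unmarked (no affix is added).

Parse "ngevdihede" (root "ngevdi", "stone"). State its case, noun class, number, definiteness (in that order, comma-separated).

Segment: ngevdi-h-ad-o.
case: ∅ → locative.
noun class: -h → class II.
number: -ad → singular.
definiteness: -o → definite.

locative, class II, singular, definite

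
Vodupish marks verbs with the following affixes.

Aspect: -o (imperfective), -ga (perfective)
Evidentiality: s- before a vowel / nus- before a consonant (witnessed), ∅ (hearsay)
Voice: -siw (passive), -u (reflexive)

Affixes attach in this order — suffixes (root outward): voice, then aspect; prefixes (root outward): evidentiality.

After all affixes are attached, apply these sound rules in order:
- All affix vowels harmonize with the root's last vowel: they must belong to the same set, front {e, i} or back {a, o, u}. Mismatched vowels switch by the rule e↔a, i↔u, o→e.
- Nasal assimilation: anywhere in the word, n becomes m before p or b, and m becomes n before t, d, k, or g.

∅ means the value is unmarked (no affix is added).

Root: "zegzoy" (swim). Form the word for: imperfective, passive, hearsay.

Attach voice passive -siw → zegzoysiw.
evidentiality = hearsay: zero marking, form stays zegzoysiw.
Attach aspect imperfective -o → zegzoysiwo.
Apply vowel harmony: zegzoysiwo → zegzoysuwo.
Nasal assimilation: no change.

zegzoysuwo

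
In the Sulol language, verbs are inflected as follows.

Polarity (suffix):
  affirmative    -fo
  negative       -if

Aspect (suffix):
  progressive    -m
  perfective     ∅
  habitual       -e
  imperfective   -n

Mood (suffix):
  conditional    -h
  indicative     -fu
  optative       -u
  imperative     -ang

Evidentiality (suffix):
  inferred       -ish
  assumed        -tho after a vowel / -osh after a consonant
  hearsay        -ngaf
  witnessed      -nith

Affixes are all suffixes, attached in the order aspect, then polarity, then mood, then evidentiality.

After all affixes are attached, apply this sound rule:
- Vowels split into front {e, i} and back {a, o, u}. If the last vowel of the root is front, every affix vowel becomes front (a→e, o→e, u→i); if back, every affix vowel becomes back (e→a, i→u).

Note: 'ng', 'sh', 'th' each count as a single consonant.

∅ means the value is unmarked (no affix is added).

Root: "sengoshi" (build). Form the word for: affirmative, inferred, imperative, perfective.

sengoshifeengish

aspect = perfective: zero marking, form stays sengoshi.
Attach polarity affirmative -fo → sengoshifo.
Attach mood imperative -ang → sengoshifoang.
Attach evidentiality inferred -ish → sengoshifoangish.
Apply vowel harmony: sengoshifoangish → sengoshifeengish.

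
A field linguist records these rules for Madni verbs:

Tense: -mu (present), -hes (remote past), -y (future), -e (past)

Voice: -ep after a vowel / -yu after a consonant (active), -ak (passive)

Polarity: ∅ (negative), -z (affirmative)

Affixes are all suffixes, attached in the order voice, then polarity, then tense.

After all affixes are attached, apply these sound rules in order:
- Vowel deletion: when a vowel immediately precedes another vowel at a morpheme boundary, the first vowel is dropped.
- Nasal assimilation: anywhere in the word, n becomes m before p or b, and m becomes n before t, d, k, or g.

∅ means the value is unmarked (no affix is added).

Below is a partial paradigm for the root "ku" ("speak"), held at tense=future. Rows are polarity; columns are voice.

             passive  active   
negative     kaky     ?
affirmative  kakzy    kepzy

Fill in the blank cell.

Attach voice active -ep (after vowel 'u') → kuep.
polarity = negative: zero marking, form stays kuep.
Attach tense future -y → kuepy.
Apply vowel deletion: kuepy → kepy.
Nasal assimilation: no change.

kepy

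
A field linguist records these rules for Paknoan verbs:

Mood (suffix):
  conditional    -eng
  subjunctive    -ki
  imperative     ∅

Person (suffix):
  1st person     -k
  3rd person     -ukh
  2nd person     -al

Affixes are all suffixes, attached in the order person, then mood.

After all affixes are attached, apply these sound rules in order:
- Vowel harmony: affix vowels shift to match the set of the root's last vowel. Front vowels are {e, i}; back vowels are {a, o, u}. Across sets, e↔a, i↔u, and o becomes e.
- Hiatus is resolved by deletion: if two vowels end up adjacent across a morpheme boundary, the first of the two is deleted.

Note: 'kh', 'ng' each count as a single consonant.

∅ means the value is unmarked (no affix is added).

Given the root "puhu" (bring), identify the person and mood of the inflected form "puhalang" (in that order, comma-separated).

Segment: puhu-al-eng.
person: -al → 2nd person.
mood: -eng → conditional.

2nd person, conditional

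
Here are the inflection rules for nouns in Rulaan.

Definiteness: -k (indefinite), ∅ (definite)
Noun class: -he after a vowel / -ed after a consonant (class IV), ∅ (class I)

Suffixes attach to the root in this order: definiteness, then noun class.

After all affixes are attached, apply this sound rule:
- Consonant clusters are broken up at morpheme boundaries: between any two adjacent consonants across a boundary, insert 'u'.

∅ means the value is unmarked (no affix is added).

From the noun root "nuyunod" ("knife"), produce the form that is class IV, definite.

nuyunoded

definiteness = definite: zero marking, form stays nuyunod.
Attach noun class class IV -ed (after consonant 'd') → nuyunoded.
Epenthesis: no change.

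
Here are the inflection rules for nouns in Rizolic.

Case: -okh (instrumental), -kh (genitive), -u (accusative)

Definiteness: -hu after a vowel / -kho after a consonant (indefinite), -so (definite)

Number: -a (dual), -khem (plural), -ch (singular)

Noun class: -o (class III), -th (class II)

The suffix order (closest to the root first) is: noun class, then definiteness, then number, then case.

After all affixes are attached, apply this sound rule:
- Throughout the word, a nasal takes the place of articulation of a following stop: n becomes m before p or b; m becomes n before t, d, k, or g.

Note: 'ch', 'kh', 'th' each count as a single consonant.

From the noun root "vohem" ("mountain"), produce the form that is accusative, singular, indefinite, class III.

Attach noun class class III -o → vohemo.
Attach definiteness indefinite -hu (after vowel 'o') → vohemohu.
Attach number singular -ch → vohemohuch.
Attach case accusative -u → vohemohuchu.
Nasal assimilation: no change.

vohemohuchu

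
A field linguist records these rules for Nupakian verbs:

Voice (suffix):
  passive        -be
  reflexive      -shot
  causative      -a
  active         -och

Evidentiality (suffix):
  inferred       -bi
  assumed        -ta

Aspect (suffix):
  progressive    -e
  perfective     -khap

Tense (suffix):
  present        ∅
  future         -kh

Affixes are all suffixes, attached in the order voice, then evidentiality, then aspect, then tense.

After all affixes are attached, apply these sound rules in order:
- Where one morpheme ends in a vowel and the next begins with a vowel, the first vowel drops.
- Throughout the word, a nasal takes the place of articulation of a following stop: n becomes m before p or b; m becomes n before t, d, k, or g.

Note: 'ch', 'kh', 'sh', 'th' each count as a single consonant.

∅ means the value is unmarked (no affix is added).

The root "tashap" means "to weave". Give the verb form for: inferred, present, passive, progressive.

Attach voice passive -be → tashapbe.
Attach evidentiality inferred -bi → tashapbebi.
Attach aspect progressive -e → tashapbebie.
tense = present: zero marking, form stays tashapbebie.
Apply vowel deletion: tashapbebie → tashapbebe.
Nasal assimilation: no change.

tashapbebe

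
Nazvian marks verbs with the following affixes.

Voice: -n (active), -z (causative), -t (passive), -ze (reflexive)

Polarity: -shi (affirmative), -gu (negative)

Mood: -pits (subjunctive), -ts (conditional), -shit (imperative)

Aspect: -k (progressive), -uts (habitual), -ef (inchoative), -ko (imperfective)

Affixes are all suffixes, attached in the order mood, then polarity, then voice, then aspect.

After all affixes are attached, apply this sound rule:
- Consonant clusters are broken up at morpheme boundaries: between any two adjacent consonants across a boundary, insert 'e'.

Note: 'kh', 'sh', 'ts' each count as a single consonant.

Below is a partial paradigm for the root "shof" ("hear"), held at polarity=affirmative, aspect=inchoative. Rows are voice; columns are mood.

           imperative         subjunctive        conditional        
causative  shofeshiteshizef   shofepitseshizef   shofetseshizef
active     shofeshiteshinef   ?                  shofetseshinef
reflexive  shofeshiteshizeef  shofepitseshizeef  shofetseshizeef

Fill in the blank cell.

Attach mood subjunctive -pits → shofpits.
Attach polarity affirmative -shi → shofpitsshi.
Attach voice active -n → shofpitsshin.
Attach aspect inchoative -ef → shofpitsshinef.
Apply epenthesis: shofpitsshinef → shofepitseshinef.

shofepitseshinef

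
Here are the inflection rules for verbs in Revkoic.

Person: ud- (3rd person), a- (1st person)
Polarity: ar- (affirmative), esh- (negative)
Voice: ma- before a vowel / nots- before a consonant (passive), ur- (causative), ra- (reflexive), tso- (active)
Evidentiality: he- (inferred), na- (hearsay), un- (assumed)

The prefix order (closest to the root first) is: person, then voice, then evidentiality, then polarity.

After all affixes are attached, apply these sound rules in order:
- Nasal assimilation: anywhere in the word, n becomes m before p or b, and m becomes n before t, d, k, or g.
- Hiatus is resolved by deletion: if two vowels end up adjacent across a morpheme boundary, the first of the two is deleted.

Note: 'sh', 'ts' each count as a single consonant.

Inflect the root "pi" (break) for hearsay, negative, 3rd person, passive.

eshnamudpi

Attach person 3rd person ud- → udpi.
Attach voice passive ma- (before vowel 'u') → maudpi.
Attach evidentiality hearsay na- → namaudpi.
Attach polarity negative esh- → eshnamaudpi.
Nasal assimilation: no change.
Apply vowel deletion: eshnamaudpi → eshnamudpi.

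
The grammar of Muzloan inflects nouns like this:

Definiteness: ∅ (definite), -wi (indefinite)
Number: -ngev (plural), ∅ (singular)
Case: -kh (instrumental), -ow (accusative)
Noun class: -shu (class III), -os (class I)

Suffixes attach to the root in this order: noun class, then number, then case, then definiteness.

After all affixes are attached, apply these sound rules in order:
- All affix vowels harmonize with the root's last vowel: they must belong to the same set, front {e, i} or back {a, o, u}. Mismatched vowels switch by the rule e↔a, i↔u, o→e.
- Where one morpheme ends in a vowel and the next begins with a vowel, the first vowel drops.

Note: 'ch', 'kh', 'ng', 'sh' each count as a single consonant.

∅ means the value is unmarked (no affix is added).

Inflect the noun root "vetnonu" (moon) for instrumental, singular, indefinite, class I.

Attach noun class class I -os → vetnonuos.
number = singular: zero marking, form stays vetnonuos.
Attach case instrumental -kh → vetnonuoskh.
Attach definiteness indefinite -wi → vetnonuoskhwi.
Apply vowel harmony: vetnonuoskhwi → vetnonuoskhwu.
Apply vowel deletion: vetnonuoskhwu → vetnonoskhwu.

vetnonoskhwu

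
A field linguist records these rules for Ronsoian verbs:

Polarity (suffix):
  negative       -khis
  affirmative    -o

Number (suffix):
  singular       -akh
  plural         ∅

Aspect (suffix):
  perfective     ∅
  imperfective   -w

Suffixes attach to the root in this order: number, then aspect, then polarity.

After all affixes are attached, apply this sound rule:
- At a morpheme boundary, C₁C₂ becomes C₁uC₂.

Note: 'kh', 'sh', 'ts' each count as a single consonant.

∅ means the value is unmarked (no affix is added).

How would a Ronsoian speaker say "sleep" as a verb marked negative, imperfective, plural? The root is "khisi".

khisiwukhis

number = plural: zero marking, form stays khisi.
Attach aspect imperfective -w → khisiw.
Attach polarity negative -khis → khisiwkhis.
Apply epenthesis: khisiwkhis → khisiwukhis.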